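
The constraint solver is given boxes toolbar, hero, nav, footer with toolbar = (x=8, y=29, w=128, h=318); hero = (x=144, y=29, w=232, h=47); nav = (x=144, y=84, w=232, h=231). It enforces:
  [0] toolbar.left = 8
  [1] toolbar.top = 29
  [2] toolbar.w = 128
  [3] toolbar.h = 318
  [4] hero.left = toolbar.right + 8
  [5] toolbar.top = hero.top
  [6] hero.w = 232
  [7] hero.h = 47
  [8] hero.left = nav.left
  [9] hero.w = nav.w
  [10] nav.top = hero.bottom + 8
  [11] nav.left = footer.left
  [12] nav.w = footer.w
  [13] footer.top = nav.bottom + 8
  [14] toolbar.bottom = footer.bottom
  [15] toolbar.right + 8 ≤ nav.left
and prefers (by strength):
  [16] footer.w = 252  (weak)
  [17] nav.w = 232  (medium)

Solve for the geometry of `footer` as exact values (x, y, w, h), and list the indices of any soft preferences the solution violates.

footer = (x=144, y=323, w=232, h=24)
violated soft preferences: 16

1. footer.x = 144  [nav.left = footer.left]
2. footer.w = 232  [nav.w = footer.w]
3. footer.y = 323  [footer.top = nav.bottom + 8]
4. footer.h = 24  [toolbar.bottom = footer.bottom]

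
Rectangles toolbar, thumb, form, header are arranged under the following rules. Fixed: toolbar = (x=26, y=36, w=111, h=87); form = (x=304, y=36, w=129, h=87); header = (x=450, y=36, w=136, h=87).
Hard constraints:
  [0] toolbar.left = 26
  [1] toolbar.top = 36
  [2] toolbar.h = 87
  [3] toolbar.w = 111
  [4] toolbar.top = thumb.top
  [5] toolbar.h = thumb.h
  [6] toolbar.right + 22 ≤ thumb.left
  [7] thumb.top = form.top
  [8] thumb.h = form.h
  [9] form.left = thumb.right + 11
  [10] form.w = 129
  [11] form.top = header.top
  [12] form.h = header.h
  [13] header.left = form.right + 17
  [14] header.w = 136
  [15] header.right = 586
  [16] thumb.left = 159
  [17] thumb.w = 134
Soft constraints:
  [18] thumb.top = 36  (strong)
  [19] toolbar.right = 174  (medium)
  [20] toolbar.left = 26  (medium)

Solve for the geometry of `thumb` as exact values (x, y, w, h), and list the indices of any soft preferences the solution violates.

1. thumb.y = 36  [toolbar.top = thumb.top]
2. thumb.h = 87  [toolbar.h = thumb.h]
3. thumb.x = 159  [thumb.left = 159]
4. thumb.w = 134  [thumb.w = 134]

thumb = (x=159, y=36, w=134, h=87)
violated soft preferences: 19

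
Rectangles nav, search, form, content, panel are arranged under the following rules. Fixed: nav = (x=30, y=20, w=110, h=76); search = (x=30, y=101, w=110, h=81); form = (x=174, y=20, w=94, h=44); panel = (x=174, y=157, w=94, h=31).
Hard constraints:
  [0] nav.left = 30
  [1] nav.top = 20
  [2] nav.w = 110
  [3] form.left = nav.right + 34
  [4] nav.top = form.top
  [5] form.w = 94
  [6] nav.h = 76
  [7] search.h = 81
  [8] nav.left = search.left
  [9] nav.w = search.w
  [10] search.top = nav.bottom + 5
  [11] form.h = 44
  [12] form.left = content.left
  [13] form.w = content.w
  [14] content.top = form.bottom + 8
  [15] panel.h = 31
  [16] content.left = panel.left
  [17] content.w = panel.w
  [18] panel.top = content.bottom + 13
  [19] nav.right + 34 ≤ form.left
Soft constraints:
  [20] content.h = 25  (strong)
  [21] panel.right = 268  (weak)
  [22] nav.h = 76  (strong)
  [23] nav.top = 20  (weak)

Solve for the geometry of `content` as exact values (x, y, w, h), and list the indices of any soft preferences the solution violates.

1. content.x = 174  [form.left = content.left]
2. content.w = 94  [form.w = content.w]
3. content.y = 72  [content.top = form.bottom + 8]
4. content.h = 72  [panel.top = content.bottom + 13]

content = (x=174, y=72, w=94, h=72)
violated soft preferences: 20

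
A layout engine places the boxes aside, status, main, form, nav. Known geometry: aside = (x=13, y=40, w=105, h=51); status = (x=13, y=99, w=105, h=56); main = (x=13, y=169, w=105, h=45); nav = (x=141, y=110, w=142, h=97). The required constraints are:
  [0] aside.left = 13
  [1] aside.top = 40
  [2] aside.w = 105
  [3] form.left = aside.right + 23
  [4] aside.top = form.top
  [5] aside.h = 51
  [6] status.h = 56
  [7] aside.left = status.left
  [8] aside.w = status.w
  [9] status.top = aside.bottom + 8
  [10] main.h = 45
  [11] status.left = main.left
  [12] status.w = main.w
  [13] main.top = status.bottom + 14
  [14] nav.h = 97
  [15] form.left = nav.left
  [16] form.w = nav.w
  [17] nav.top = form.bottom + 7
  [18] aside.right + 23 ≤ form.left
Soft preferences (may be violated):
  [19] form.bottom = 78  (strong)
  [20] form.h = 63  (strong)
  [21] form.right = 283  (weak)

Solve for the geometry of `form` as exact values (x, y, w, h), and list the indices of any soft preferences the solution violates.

form = (x=141, y=40, w=142, h=63)
violated soft preferences: 19

1. form.x = 141  [form.left = aside.right + 23]
2. form.y = 40  [aside.top = form.top]
3. form.w = 142  [form.w = nav.w]
4. form.h = 63  [nav.top = form.bottom + 7]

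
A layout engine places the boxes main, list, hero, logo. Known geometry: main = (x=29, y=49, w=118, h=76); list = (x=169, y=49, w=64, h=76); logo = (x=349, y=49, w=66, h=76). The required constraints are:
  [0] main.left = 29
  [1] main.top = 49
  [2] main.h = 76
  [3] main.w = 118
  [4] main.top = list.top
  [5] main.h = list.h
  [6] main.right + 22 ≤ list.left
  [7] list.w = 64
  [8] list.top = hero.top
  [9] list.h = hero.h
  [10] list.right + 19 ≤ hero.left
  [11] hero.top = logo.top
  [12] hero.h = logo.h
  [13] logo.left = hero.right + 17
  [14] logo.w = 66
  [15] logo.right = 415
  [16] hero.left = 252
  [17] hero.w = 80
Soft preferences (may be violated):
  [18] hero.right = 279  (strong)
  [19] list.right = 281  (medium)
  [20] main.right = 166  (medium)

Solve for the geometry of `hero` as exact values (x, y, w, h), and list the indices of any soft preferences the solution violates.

1. hero.y = 49  [list.top = hero.top]
2. hero.h = 76  [list.h = hero.h]
3. hero.x = 252  [hero.left = 252]
4. hero.w = 80  [hero.w = 80]

hero = (x=252, y=49, w=80, h=76)
violated soft preferences: 18, 19, 20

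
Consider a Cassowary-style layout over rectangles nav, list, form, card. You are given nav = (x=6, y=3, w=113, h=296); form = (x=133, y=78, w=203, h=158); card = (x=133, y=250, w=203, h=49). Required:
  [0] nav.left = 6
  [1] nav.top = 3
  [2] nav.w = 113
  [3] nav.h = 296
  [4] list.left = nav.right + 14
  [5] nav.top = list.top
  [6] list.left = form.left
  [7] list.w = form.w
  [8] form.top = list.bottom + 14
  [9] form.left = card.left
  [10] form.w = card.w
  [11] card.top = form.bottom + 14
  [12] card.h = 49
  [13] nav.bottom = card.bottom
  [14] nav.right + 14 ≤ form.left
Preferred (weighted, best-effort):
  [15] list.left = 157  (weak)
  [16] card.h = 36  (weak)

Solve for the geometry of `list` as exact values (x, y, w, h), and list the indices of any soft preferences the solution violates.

list = (x=133, y=3, w=203, h=61)
violated soft preferences: 15, 16

1. list.x = 133  [list.left = nav.right + 14]
2. list.y = 3  [nav.top = list.top]
3. list.w = 203  [list.w = form.w]
4. list.h = 61  [form.top = list.bottom + 14]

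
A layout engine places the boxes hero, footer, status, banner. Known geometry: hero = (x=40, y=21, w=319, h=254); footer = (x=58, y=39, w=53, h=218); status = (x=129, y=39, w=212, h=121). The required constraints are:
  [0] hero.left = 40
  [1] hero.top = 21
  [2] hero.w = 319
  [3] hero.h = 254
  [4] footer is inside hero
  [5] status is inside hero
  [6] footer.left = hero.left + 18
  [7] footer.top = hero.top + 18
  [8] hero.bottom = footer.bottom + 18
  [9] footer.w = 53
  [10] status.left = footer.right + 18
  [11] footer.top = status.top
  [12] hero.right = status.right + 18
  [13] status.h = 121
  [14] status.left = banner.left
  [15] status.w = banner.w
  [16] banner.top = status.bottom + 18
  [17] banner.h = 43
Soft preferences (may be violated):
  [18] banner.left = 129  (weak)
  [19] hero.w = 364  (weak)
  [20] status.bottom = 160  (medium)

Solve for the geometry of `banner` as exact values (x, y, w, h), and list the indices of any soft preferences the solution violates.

banner = (x=129, y=178, w=212, h=43)
violated soft preferences: 19

1. banner.x = 129  [status.left = banner.left]
2. banner.w = 212  [status.w = banner.w]
3. banner.y = 178  [banner.top = status.bottom + 18]
4. banner.h = 43  [banner.h = 43]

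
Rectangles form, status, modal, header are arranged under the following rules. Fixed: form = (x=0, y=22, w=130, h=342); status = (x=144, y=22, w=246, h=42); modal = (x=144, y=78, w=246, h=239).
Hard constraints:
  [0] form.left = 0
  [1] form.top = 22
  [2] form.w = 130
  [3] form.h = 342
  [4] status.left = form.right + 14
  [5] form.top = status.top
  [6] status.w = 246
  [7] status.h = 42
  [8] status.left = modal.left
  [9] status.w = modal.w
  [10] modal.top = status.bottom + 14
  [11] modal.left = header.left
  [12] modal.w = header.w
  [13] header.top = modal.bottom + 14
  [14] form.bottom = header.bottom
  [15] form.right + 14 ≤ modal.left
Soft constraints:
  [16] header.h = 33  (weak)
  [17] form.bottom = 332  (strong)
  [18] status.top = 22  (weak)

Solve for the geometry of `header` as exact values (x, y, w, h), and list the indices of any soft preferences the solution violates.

header = (x=144, y=331, w=246, h=33)
violated soft preferences: 17

1. header.x = 144  [modal.left = header.left]
2. header.w = 246  [modal.w = header.w]
3. header.y = 331  [header.top = modal.bottom + 14]
4. header.h = 33  [form.bottom = header.bottom]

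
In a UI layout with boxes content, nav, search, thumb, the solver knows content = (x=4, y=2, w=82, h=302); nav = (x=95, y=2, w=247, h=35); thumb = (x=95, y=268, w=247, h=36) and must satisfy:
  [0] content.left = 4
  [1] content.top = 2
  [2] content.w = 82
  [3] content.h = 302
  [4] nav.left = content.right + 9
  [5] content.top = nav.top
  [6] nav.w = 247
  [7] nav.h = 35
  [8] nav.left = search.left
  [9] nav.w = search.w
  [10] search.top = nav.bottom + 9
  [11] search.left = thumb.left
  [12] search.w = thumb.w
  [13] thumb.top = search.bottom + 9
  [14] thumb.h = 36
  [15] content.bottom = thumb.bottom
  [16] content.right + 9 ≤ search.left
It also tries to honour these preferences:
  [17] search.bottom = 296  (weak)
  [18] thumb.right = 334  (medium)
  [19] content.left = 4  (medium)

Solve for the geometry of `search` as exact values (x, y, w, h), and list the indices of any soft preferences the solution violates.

search = (x=95, y=46, w=247, h=213)
violated soft preferences: 17, 18

1. search.x = 95  [nav.left = search.left]
2. search.w = 247  [nav.w = search.w]
3. search.y = 46  [search.top = nav.bottom + 9]
4. search.h = 213  [thumb.top = search.bottom + 9]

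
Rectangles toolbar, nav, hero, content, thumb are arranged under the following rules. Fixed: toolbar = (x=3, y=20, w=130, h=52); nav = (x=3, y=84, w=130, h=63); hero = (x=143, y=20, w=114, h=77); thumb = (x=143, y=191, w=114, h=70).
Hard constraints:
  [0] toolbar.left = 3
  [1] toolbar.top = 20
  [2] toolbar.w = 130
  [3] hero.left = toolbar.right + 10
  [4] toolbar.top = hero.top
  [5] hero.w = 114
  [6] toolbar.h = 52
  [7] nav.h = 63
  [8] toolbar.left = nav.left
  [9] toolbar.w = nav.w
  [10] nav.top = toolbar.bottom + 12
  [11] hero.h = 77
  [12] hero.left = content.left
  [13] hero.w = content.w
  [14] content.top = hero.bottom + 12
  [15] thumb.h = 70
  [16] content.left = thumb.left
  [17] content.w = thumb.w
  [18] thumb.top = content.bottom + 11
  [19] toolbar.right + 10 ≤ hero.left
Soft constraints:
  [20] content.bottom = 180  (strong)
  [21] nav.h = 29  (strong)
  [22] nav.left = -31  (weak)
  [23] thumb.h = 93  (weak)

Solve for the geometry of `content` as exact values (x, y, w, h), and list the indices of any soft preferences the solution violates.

content = (x=143, y=109, w=114, h=71)
violated soft preferences: 21, 22, 23

1. content.x = 143  [hero.left = content.left]
2. content.w = 114  [hero.w = content.w]
3. content.y = 109  [content.top = hero.bottom + 12]
4. content.h = 71  [thumb.top = content.bottom + 11]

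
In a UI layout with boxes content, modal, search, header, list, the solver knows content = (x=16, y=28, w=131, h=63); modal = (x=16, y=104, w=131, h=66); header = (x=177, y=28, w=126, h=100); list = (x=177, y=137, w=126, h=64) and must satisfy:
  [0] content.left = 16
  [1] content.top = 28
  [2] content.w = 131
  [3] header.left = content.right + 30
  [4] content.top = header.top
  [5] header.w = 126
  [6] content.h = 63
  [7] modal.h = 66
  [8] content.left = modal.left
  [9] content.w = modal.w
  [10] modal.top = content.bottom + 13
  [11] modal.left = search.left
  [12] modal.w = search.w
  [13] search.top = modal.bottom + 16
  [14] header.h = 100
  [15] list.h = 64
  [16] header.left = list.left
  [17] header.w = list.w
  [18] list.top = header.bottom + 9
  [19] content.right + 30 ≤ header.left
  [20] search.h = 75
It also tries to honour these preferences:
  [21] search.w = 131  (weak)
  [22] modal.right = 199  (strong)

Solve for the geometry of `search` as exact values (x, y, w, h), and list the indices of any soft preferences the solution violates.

1. search.x = 16  [modal.left = search.left]
2. search.w = 131  [modal.w = search.w]
3. search.y = 186  [search.top = modal.bottom + 16]
4. search.h = 75  [search.h = 75]

search = (x=16, y=186, w=131, h=75)
violated soft preferences: 22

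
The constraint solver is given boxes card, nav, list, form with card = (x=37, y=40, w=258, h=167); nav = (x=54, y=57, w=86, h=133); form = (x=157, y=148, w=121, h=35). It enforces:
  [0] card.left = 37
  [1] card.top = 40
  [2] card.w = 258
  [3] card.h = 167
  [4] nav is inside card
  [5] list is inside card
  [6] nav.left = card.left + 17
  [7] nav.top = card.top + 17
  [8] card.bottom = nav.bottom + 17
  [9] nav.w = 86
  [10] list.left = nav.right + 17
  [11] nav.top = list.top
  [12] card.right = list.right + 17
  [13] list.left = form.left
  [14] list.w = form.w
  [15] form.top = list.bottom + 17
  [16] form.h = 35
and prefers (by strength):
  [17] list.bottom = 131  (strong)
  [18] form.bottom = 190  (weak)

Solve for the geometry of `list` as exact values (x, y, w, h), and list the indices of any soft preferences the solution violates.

list = (x=157, y=57, w=121, h=74)
violated soft preferences: 18

1. list.x = 157  [list.left = nav.right + 17]
2. list.y = 57  [nav.top = list.top]
3. list.w = 121  [card.right = list.right + 17]
4. list.h = 74  [form.top = list.bottom + 17]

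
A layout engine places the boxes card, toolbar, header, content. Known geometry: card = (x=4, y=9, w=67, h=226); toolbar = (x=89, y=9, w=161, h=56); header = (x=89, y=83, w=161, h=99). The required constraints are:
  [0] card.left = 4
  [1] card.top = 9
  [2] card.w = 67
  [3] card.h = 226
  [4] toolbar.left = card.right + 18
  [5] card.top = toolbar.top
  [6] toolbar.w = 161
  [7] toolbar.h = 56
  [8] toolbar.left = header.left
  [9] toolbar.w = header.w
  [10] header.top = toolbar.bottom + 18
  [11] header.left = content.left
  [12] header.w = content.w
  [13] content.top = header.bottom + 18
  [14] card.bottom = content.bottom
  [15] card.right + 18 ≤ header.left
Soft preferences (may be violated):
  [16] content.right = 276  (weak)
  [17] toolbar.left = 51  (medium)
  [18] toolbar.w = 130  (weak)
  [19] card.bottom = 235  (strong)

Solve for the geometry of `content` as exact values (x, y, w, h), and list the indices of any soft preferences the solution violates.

content = (x=89, y=200, w=161, h=35)
violated soft preferences: 16, 17, 18

1. content.x = 89  [header.left = content.left]
2. content.w = 161  [header.w = content.w]
3. content.y = 200  [content.top = header.bottom + 18]
4. content.h = 35  [card.bottom = content.bottom]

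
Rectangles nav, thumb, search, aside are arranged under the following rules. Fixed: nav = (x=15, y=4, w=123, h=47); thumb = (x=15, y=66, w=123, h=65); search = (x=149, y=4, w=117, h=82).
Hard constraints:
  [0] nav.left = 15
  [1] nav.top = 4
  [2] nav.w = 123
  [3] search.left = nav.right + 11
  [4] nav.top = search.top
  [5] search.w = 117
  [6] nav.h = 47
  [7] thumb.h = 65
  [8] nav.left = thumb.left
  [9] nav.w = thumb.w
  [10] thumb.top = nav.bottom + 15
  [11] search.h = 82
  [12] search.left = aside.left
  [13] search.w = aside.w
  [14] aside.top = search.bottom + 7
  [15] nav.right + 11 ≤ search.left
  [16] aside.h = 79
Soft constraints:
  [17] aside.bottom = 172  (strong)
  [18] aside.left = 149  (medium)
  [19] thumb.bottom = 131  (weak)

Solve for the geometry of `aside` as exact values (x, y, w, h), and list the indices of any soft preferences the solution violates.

1. aside.x = 149  [search.left = aside.left]
2. aside.w = 117  [search.w = aside.w]
3. aside.y = 93  [aside.top = search.bottom + 7]
4. aside.h = 79  [aside.h = 79]

aside = (x=149, y=93, w=117, h=79)
violated soft preferences: none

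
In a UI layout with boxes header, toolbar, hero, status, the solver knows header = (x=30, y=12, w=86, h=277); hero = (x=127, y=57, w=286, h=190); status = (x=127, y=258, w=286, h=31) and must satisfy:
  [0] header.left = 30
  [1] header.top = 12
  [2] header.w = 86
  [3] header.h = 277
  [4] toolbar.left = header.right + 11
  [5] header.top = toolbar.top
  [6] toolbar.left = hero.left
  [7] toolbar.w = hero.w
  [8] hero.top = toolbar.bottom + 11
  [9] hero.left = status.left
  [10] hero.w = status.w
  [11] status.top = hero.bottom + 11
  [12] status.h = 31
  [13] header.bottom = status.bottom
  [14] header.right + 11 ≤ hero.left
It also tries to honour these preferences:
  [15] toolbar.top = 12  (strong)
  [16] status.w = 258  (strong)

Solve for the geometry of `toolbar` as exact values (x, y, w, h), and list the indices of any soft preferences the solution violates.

toolbar = (x=127, y=12, w=286, h=34)
violated soft preferences: 16

1. toolbar.x = 127  [toolbar.left = header.right + 11]
2. toolbar.y = 12  [header.top = toolbar.top]
3. toolbar.w = 286  [toolbar.w = hero.w]
4. toolbar.h = 34  [hero.top = toolbar.bottom + 11]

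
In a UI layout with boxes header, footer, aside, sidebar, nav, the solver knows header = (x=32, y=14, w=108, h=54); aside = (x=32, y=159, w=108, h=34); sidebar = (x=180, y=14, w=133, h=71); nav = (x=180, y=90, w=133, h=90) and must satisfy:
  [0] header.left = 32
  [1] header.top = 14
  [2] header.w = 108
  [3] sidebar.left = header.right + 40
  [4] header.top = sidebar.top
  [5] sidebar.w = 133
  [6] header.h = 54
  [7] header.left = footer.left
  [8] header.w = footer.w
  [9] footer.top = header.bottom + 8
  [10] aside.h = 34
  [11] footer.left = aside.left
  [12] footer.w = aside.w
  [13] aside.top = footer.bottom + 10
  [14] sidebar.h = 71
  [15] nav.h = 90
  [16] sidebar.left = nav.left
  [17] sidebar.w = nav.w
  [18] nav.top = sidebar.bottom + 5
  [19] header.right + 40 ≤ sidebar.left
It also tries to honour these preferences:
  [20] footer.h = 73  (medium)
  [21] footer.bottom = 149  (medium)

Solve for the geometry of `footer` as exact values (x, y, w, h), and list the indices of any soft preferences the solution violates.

footer = (x=32, y=76, w=108, h=73)
violated soft preferences: none

1. footer.x = 32  [header.left = footer.left]
2. footer.w = 108  [header.w = footer.w]
3. footer.y = 76  [footer.top = header.bottom + 8]
4. footer.h = 73  [aside.top = footer.bottom + 10]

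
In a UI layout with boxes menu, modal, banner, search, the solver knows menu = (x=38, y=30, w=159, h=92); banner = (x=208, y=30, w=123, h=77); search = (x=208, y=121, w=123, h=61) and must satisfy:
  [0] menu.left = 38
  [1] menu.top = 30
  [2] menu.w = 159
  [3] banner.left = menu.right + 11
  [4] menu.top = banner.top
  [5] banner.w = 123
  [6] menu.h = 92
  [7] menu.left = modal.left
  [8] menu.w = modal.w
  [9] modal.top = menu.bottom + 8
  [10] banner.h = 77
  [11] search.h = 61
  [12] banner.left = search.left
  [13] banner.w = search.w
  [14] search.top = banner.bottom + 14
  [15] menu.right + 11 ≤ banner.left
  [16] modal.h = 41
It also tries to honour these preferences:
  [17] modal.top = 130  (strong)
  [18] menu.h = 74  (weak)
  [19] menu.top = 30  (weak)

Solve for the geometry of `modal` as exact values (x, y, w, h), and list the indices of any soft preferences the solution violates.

1. modal.x = 38  [menu.left = modal.left]
2. modal.w = 159  [menu.w = modal.w]
3. modal.y = 130  [modal.top = menu.bottom + 8]
4. modal.h = 41  [modal.h = 41]

modal = (x=38, y=130, w=159, h=41)
violated soft preferences: 18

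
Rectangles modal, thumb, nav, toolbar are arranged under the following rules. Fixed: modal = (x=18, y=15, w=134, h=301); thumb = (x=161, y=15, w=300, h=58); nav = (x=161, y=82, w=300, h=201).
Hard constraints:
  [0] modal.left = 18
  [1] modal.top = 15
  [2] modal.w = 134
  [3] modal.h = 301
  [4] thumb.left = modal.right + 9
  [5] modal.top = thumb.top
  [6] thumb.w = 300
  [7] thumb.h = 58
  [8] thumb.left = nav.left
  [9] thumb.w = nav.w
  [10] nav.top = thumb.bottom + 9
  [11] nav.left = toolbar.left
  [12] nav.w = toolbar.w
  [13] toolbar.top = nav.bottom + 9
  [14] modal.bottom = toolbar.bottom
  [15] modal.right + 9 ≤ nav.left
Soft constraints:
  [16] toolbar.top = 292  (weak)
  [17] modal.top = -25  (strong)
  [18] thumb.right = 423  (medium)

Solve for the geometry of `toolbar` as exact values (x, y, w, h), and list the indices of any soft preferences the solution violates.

1. toolbar.x = 161  [nav.left = toolbar.left]
2. toolbar.w = 300  [nav.w = toolbar.w]
3. toolbar.y = 292  [toolbar.top = nav.bottom + 9]
4. toolbar.h = 24  [modal.bottom = toolbar.bottom]

toolbar = (x=161, y=292, w=300, h=24)
violated soft preferences: 17, 18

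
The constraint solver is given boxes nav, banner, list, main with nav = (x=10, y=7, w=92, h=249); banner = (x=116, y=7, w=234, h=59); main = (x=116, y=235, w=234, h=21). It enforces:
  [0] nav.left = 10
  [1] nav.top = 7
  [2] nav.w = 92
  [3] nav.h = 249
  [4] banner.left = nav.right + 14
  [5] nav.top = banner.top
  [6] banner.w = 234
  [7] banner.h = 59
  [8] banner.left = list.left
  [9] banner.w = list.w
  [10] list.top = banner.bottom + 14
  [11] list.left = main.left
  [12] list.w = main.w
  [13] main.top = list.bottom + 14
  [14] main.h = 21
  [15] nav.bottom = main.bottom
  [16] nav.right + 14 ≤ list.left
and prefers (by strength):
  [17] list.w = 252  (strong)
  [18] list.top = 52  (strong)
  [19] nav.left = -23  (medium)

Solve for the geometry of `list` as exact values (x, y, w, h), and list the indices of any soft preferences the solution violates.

list = (x=116, y=80, w=234, h=141)
violated soft preferences: 17, 18, 19

1. list.x = 116  [banner.left = list.left]
2. list.w = 234  [banner.w = list.w]
3. list.y = 80  [list.top = banner.bottom + 14]
4. list.h = 141  [main.top = list.bottom + 14]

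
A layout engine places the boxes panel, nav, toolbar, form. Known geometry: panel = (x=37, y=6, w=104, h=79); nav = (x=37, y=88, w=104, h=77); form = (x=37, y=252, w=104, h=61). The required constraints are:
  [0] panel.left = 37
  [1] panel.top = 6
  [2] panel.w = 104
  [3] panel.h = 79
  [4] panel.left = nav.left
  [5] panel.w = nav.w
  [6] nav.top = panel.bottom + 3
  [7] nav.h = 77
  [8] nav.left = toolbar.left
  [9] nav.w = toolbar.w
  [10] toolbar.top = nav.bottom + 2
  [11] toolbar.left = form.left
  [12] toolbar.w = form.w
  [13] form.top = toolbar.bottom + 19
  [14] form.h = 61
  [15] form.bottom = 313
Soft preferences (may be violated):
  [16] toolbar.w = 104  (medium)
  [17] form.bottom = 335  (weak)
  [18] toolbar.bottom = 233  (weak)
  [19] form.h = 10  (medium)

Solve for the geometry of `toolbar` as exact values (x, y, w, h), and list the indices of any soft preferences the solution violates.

1. toolbar.x = 37  [nav.left = toolbar.left]
2. toolbar.w = 104  [nav.w = toolbar.w]
3. toolbar.y = 167  [toolbar.top = nav.bottom + 2]
4. toolbar.h = 66  [form.top = toolbar.bottom + 19]

toolbar = (x=37, y=167, w=104, h=66)
violated soft preferences: 17, 19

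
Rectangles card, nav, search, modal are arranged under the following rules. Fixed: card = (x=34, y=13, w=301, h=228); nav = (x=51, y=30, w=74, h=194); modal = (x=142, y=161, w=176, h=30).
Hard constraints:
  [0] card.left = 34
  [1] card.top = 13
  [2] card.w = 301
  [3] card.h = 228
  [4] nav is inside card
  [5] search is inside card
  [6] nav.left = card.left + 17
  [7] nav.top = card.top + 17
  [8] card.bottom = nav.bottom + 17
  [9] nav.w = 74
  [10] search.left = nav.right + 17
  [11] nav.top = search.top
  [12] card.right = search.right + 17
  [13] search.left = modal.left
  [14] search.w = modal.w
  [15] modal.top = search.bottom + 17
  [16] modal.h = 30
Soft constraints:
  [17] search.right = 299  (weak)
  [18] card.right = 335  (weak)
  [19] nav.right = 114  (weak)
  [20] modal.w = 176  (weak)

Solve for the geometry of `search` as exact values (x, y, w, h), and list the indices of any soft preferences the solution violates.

1. search.x = 142  [search.left = nav.right + 17]
2. search.y = 30  [nav.top = search.top]
3. search.w = 176  [card.right = search.right + 17]
4. search.h = 114  [modal.top = search.bottom + 17]

search = (x=142, y=30, w=176, h=114)
violated soft preferences: 17, 19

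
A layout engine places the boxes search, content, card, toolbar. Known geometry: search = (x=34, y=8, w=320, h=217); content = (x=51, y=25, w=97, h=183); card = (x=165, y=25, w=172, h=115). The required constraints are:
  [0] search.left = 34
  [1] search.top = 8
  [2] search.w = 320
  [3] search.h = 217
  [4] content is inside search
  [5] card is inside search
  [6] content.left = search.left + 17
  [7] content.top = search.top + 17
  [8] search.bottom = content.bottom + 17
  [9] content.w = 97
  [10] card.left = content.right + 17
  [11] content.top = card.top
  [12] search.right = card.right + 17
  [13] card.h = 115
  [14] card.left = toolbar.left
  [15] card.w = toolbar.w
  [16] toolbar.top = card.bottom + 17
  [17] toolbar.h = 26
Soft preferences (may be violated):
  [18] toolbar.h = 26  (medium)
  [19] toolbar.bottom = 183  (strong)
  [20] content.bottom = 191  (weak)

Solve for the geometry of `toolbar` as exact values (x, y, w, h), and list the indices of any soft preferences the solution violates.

toolbar = (x=165, y=157, w=172, h=26)
violated soft preferences: 20

1. toolbar.x = 165  [card.left = toolbar.left]
2. toolbar.w = 172  [card.w = toolbar.w]
3. toolbar.y = 157  [toolbar.top = card.bottom + 17]
4. toolbar.h = 26  [toolbar.h = 26]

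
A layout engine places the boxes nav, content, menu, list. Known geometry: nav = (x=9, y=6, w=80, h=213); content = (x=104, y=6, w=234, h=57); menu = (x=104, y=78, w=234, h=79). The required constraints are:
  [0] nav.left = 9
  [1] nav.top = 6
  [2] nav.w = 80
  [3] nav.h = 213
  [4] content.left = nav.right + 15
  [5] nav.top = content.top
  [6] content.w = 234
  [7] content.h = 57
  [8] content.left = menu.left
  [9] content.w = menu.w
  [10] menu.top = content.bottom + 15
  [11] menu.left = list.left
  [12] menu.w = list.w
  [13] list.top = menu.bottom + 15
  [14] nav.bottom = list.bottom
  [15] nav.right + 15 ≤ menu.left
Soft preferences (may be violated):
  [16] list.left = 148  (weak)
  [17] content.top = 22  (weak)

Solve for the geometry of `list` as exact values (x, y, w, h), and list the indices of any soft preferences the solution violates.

list = (x=104, y=172, w=234, h=47)
violated soft preferences: 16, 17

1. list.x = 104  [menu.left = list.left]
2. list.w = 234  [menu.w = list.w]
3. list.y = 172  [list.top = menu.bottom + 15]
4. list.h = 47  [nav.bottom = list.bottom]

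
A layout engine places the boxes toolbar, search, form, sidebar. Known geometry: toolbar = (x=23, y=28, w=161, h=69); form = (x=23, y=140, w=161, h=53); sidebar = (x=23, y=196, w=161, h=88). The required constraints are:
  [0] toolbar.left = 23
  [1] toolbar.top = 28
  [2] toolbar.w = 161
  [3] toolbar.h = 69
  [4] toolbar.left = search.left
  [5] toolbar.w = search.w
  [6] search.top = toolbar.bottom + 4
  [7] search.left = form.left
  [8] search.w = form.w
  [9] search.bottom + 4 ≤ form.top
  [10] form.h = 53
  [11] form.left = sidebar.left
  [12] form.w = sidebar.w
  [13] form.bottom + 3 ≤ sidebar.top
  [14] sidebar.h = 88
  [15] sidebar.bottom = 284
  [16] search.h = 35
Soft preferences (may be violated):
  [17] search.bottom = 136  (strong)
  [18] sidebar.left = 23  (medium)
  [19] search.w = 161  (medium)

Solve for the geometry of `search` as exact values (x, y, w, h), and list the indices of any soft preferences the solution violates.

1. search.x = 23  [toolbar.left = search.left]
2. search.w = 161  [toolbar.w = search.w]
3. search.y = 101  [search.top = toolbar.bottom + 4]
4. search.h = 35  [search.h = 35]

search = (x=23, y=101, w=161, h=35)
violated soft preferences: none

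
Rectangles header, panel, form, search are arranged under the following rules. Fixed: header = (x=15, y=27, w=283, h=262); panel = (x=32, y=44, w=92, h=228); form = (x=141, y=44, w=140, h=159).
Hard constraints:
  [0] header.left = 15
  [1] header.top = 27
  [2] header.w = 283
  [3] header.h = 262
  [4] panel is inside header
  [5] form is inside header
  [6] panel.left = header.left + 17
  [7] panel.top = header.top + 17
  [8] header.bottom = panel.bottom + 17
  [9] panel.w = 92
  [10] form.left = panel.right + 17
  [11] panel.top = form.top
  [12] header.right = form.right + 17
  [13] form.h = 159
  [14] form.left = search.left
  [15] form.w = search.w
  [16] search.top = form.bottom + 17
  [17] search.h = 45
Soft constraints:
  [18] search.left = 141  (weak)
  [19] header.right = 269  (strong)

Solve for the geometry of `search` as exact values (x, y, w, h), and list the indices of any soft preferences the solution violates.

search = (x=141, y=220, w=140, h=45)
violated soft preferences: 19

1. search.x = 141  [form.left = search.left]
2. search.w = 140  [form.w = search.w]
3. search.y = 220  [search.top = form.bottom + 17]
4. search.h = 45  [search.h = 45]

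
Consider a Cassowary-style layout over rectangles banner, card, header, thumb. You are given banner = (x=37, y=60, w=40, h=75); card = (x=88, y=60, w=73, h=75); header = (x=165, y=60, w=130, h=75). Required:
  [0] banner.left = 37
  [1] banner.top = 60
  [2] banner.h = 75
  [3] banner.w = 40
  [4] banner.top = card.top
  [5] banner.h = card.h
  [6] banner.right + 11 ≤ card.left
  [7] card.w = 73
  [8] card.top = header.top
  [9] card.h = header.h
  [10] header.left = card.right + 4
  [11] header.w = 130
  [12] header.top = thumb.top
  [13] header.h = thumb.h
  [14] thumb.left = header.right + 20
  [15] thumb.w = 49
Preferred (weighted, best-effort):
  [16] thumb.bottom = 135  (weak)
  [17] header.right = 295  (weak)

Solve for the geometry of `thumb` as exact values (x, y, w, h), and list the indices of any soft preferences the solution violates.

thumb = (x=315, y=60, w=49, h=75)
violated soft preferences: none

1. thumb.y = 60  [header.top = thumb.top]
2. thumb.h = 75  [header.h = thumb.h]
3. thumb.x = 315  [thumb.left = header.right + 20]
4. thumb.w = 49  [thumb.w = 49]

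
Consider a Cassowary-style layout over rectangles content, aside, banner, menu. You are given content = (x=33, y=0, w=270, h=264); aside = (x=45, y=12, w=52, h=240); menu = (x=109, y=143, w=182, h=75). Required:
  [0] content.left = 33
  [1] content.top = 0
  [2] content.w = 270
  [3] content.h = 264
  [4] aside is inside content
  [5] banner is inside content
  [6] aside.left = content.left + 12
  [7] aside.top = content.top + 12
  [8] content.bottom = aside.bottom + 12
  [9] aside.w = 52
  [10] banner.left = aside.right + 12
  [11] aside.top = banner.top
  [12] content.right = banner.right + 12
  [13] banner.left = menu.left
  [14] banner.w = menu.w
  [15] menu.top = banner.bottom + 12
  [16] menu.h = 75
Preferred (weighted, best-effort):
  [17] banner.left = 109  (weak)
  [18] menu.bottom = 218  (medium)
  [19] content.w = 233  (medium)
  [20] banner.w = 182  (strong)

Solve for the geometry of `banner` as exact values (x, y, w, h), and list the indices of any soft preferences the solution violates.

1. banner.x = 109  [banner.left = aside.right + 12]
2. banner.y = 12  [aside.top = banner.top]
3. banner.w = 182  [content.right = banner.right + 12]
4. banner.h = 119  [menu.top = banner.bottom + 12]

banner = (x=109, y=12, w=182, h=119)
violated soft preferences: 19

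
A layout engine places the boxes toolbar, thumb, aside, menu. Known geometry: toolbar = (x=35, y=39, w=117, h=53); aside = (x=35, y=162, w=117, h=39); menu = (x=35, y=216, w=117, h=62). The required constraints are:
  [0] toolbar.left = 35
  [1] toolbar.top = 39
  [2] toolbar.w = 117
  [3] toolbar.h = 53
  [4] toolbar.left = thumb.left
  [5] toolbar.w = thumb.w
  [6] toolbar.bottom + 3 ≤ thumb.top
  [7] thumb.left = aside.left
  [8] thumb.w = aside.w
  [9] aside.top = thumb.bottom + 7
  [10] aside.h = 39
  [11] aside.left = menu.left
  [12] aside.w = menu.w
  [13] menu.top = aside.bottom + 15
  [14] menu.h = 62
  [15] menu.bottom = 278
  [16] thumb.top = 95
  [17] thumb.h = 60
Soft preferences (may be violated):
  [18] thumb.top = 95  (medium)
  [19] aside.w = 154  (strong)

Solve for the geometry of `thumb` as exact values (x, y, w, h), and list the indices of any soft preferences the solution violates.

1. thumb.x = 35  [toolbar.left = thumb.left]
2. thumb.w = 117  [toolbar.w = thumb.w]
3. thumb.y = 95  [thumb.top = 95]
4. thumb.h = 60  [thumb.h = 60]

thumb = (x=35, y=95, w=117, h=60)
violated soft preferences: 19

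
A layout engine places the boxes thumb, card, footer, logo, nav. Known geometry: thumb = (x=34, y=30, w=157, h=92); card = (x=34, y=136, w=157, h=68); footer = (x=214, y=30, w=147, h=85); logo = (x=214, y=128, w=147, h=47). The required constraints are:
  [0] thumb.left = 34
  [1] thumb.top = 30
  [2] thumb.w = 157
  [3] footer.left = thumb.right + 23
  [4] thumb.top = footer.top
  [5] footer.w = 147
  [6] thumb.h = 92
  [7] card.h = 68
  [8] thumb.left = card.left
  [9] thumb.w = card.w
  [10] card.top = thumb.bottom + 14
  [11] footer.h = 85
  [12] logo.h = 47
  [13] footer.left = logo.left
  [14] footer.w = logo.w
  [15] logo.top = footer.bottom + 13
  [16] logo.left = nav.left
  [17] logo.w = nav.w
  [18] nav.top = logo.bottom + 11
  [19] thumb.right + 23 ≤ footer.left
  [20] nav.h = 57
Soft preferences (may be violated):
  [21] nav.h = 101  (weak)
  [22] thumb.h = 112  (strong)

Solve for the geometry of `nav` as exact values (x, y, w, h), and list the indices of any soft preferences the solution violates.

nav = (x=214, y=186, w=147, h=57)
violated soft preferences: 21, 22

1. nav.x = 214  [logo.left = nav.left]
2. nav.w = 147  [logo.w = nav.w]
3. nav.y = 186  [nav.top = logo.bottom + 11]
4. nav.h = 57  [nav.h = 57]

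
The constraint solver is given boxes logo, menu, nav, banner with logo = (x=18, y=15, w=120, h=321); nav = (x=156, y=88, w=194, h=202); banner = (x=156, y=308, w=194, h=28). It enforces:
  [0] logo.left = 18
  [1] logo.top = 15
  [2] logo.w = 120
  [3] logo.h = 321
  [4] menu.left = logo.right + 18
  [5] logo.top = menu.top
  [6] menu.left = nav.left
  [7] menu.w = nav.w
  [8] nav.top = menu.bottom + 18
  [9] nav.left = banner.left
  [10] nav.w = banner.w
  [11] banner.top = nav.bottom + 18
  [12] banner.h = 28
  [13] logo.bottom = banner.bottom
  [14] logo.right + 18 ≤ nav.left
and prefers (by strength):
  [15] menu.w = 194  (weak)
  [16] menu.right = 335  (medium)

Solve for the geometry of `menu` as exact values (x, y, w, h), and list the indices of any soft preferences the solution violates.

menu = (x=156, y=15, w=194, h=55)
violated soft preferences: 16

1. menu.x = 156  [menu.left = logo.right + 18]
2. menu.y = 15  [logo.top = menu.top]
3. menu.w = 194  [menu.w = nav.w]
4. menu.h = 55  [nav.top = menu.bottom + 18]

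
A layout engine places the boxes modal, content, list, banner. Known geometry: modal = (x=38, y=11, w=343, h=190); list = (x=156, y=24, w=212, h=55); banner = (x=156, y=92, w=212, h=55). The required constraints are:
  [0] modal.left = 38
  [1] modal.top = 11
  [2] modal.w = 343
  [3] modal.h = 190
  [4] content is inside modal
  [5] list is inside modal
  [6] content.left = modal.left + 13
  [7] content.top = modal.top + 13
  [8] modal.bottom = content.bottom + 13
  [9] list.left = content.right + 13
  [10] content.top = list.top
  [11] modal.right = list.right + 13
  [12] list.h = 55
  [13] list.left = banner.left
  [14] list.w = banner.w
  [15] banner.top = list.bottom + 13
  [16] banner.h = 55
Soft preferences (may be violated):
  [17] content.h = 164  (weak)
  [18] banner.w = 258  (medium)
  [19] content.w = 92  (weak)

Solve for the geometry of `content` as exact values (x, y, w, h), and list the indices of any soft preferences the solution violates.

content = (x=51, y=24, w=92, h=164)
violated soft preferences: 18

1. content.x = 51  [content.left = modal.left + 13]
2. content.y = 24  [content.top = modal.top + 13]
3. content.h = 164  [modal.bottom = content.bottom + 13]
4. content.w = 92  [list.left = content.right + 13]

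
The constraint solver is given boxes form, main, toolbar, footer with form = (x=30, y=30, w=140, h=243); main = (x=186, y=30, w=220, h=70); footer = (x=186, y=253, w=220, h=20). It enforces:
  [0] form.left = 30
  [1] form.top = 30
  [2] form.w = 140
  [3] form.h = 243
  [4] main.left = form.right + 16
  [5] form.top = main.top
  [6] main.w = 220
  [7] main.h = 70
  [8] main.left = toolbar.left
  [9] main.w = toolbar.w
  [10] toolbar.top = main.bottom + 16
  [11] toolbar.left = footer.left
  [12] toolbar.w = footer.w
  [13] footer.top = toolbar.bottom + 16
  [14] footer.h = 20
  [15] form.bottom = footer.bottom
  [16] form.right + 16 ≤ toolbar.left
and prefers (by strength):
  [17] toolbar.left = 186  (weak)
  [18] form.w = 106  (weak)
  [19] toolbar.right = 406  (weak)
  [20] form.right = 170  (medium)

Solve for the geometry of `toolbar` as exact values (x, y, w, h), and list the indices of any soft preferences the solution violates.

toolbar = (x=186, y=116, w=220, h=121)
violated soft preferences: 18

1. toolbar.x = 186  [main.left = toolbar.left]
2. toolbar.w = 220  [main.w = toolbar.w]
3. toolbar.y = 116  [toolbar.top = main.bottom + 16]
4. toolbar.h = 121  [footer.top = toolbar.bottom + 16]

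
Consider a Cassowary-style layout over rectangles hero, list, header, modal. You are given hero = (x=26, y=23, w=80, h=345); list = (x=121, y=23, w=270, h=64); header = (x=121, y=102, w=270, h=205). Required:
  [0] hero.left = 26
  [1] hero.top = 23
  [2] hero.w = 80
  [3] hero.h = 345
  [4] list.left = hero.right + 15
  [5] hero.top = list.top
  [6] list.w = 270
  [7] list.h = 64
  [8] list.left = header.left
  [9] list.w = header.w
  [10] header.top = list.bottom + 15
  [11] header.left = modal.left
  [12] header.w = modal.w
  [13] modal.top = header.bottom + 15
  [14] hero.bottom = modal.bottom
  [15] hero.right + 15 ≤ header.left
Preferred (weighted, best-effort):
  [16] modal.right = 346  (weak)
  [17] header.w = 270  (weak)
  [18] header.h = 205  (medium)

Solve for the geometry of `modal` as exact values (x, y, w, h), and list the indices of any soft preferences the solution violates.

1. modal.x = 121  [header.left = modal.left]
2. modal.w = 270  [header.w = modal.w]
3. modal.y = 322  [modal.top = header.bottom + 15]
4. modal.h = 46  [hero.bottom = modal.bottom]

modal = (x=121, y=322, w=270, h=46)
violated soft preferences: 16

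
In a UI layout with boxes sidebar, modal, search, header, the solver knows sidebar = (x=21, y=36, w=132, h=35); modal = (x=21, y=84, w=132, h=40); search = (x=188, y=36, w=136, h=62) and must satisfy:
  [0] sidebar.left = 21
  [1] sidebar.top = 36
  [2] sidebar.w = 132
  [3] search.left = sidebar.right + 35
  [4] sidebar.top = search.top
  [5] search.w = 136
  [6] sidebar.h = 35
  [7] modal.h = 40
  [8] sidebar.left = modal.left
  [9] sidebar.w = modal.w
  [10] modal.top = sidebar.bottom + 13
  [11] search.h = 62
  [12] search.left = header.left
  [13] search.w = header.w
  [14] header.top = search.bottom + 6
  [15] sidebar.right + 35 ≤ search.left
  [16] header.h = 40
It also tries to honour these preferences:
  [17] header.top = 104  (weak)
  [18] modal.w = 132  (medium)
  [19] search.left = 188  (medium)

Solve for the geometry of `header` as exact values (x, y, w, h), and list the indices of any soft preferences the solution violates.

header = (x=188, y=104, w=136, h=40)
violated soft preferences: none

1. header.x = 188  [search.left = header.left]
2. header.w = 136  [search.w = header.w]
3. header.y = 104  [header.top = search.bottom + 6]
4. header.h = 40  [header.h = 40]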